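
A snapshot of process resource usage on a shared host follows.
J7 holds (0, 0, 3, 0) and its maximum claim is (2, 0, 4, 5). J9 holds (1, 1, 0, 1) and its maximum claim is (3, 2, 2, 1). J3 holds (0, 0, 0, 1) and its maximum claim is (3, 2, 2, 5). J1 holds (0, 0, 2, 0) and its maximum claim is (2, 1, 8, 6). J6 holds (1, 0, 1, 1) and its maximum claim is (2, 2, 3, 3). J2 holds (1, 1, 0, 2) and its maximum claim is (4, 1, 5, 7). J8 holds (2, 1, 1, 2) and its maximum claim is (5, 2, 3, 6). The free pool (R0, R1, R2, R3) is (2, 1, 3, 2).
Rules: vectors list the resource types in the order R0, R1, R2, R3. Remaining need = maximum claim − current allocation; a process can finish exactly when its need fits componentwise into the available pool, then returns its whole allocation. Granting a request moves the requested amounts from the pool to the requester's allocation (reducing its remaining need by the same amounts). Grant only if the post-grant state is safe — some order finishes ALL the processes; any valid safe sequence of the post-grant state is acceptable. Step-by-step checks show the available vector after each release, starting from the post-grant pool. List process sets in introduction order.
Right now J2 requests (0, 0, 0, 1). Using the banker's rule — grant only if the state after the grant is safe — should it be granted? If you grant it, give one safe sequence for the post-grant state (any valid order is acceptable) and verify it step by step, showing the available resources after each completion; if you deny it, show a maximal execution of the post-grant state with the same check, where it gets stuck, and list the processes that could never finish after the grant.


DENY — the pretend-granted state is unsafe.
Key observation: even finishing J9, J6 leaves just (4, 2, 4, 3) free — too little R3 for any of the remaining processes.
On the post-grant state, J9, J6 is a maximal run — nothing extends it. Step-by-step check:
  pool = (2, 1, 3, 1)
  run J9 (needs (2, 1, 2, 0), free (2, 1, 3, 1)); after release of (1, 1, 0, 1) the pool is (3, 2, 3, 2)
  run J6 (needs (1, 2, 2, 2), free (3, 2, 3, 2)); after release of (1, 0, 1, 1) the pool is (4, 2, 4, 3)
  J7 still needs (2, 0, 1, 5) but only (4, 2, 4, 3) is free — short on R3
  J3 still needs (3, 2, 2, 4) but only (4, 2, 4, 3) is free — short on R3
  J1 still needs (2, 1, 6, 6) but only (4, 2, 4, 3) is free — short on R2 and R3
  J2 still needs (3, 0, 5, 4) but only (4, 2, 4, 3) is free — short on R2 and R3
  J8 still needs (3, 1, 2, 4) but only (4, 2, 4, 3) is free — short on R3
Had the request been granted, J7, J3, J1, J2 and J8 could never finish.


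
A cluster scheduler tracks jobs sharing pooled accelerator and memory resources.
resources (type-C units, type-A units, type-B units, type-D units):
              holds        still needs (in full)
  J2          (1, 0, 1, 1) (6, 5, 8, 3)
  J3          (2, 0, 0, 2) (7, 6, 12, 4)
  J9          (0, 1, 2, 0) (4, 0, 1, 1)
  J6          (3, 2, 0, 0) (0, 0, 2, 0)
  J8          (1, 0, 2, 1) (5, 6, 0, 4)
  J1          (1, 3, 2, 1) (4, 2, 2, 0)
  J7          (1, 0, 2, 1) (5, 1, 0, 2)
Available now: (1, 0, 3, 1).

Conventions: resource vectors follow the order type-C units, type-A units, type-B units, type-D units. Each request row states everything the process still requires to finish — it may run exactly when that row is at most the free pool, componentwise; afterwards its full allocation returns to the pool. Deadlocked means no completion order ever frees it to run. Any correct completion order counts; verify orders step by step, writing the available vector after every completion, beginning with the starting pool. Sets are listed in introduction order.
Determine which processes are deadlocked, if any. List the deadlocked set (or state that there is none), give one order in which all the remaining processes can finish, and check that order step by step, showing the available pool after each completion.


No process is deadlocked.
Key observation: beginning at J6, releases accumulate fast enough that every process eventually fits.
The rest can finish in the order J6, J1, J7, J9, J2, J8, J3. Step-by-step check:
  pool = (1, 0, 3, 1)
  run J6 (needs (0, 0, 2, 0), free (1, 0, 3, 1)); after release of (3, 2, 0, 0) the pool is (4, 2, 3, 1)
  run J1 (needs (4, 2, 2, 0), free (4, 2, 3, 1)); after release of (1, 3, 2, 1) the pool is (5, 5, 5, 2)
  run J7 (needs (5, 1, 0, 2), free (5, 5, 5, 2)); after release of (1, 0, 2, 1) the pool is (6, 5, 7, 3)
  run J9 (needs (4, 0, 1, 1), free (6, 5, 7, 3)); after release of (0, 1, 2, 0) the pool is (6, 6, 9, 3)
  run J2 (needs (6, 5, 8, 3), free (6, 6, 9, 3)); after release of (1, 0, 1, 1) the pool is (7, 6, 10, 4)
  run J8 (needs (5, 6, 0, 4), free (7, 6, 10, 4)); after release of (1, 0, 2, 1) the pool is (8, 6, 12, 5)
  run J3 (needs (7, 6, 12, 4), free (8, 6, 12, 5)); after release of (2, 0, 0, 2) the pool is (10, 6, 12, 7)


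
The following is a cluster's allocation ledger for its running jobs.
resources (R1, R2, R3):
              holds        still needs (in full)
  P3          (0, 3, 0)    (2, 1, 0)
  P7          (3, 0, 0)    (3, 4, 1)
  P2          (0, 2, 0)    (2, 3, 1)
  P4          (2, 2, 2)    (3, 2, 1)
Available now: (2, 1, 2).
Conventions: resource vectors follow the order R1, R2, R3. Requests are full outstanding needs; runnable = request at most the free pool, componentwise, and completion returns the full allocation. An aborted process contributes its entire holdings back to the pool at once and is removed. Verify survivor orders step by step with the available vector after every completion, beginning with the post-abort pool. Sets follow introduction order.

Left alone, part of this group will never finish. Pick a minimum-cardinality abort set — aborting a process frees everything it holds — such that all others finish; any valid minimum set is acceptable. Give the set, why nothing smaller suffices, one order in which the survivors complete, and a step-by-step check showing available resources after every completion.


Abort P7.
Key observation: aborting P7 returns (3, 0, 0), and P4 — hopeless before — runs at step 3 with the returned capacity in the pool.
Why nothing smaller works: aborting no one leaves the state deadlocked as given.
Survivors finish in the order: P3, P2, P4. Step-by-step check (pool after the aborts first):
  pool = (5, 1, 2)
  run P3 (needs (2, 1, 0), free (5, 1, 2)); after release of (0, 3, 0) the pool is (5, 4, 2)
  run P2 (needs (2, 3, 1), free (5, 4, 2)); after release of (0, 2, 0) the pool is (5, 6, 2)
  run P4 (needs (3, 2, 1), free (5, 6, 2)); after release of (2, 2, 2) the pool is (7, 8, 4)


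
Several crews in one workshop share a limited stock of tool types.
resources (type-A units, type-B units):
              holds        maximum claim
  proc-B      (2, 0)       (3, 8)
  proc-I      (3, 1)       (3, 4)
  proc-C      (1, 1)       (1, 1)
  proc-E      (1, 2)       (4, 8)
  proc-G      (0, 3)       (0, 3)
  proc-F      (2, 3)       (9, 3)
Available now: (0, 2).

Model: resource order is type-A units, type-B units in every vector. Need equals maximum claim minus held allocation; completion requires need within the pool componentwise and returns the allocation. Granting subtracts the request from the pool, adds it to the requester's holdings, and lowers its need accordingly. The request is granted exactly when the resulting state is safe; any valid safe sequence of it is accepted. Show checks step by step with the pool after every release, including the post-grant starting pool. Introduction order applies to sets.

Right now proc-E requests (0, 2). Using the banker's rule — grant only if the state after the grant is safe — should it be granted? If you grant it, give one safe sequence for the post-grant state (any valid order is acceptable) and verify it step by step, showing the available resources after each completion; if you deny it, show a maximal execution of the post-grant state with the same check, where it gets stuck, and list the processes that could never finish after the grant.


GRANT — the state after the grant stays safe, e.g. via proc-G, proc-I, proc-E, proc-C, proc-B, proc-F.
Key observation: even at the reduced pool (0, 0), proc-G fits immediately, so safety survives the grant.
Step-by-step check of the post-grant state:
  pool = (0, 0)
  proc-G: need (0, 0) fits (0, 0); releases (0, 3), pool now (0, 3)
  proc-I: need (0, 3) fits (0, 3); releases (3, 1), pool now (3, 4)
  proc-E: need (3, 4) fits (3, 4); releases (1, 4), pool now (4, 8)
  proc-C: need (0, 0) fits (4, 8); releases (1, 1), pool now (5, 9)
  proc-B: need (1, 8) fits (5, 9); releases (2, 0), pool now (7, 9)
  proc-F: need (7, 0) fits (7, 9); releases (2, 3), pool now (9, 12)


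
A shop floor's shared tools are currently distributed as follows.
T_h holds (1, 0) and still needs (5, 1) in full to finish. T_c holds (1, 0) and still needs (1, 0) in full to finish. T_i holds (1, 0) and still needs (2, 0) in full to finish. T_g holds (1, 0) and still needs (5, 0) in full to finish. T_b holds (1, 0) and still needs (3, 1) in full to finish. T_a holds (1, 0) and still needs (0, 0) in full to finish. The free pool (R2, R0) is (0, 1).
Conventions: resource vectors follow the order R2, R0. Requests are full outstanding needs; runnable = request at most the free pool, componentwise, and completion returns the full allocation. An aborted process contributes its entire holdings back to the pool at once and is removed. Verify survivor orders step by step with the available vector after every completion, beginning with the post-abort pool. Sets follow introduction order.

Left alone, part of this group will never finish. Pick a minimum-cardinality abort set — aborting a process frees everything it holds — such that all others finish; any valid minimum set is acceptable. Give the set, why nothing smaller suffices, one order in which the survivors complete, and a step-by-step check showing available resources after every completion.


Minimum abort set: T_h.
Key observation: before aborting T_h, T_g was permanently blocked — no order could ever run it; afterwards it completes at step 5.
No smaller set exists: with zero aborts the deadlock remains.
The survivors complete as T_c, T_i, T_b, T_a, T_g. Step-by-step check (starting from the post-abort pool):
  pool = (1, 1)
  run T_c (needs (1, 0), free (1, 1)); after release of (1, 0) the pool is (2, 1)
  run T_i (needs (2, 0), free (2, 1)); after release of (1, 0) the pool is (3, 1)
  run T_b (needs (3, 1), free (3, 1)); after release of (1, 0) the pool is (4, 1)
  run T_a (needs (0, 0), free (4, 1)); after release of (1, 0) the pool is (5, 1)
  run T_g (needs (5, 0), free (5, 1)); after release of (1, 0) the pool is (6, 1)


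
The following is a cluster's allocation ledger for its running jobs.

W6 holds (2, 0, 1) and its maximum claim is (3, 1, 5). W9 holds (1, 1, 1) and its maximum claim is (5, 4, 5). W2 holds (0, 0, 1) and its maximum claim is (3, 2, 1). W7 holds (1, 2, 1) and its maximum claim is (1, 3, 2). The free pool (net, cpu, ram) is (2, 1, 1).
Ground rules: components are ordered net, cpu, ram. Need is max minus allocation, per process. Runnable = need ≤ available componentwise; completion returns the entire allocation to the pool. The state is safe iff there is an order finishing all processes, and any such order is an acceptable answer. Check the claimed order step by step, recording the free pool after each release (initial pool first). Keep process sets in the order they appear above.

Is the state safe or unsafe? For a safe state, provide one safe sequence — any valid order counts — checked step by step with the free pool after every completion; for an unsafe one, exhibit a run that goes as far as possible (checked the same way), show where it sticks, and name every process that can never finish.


UNSAFE — no complete ordering exists.
Key observation: no order helps: past W7, W2, the free pool tops out at (3, 3, 3), below what each blocked process needs in ram.
Going as far as possible: W7, W2; after that, nothing fits. Verifying each step:
  pool = (2, 1, 1)
  W7 needs (0, 1, 1) <= (2, 1, 1) -> finishes; pool += (1, 2, 1) = (3, 3, 2)
  W2 needs (3, 2, 0) <= (3, 3, 2) -> finishes; pool += (0, 0, 1) = (3, 3, 3)
  W6 cannot run: need (1, 1, 4) vs free (3, 3, 3) (insufficient ram)
  W9 cannot run: need (4, 3, 4) vs free (3, 3, 3) (insufficient net and ram)
Permanently blocked: W6 and W9.


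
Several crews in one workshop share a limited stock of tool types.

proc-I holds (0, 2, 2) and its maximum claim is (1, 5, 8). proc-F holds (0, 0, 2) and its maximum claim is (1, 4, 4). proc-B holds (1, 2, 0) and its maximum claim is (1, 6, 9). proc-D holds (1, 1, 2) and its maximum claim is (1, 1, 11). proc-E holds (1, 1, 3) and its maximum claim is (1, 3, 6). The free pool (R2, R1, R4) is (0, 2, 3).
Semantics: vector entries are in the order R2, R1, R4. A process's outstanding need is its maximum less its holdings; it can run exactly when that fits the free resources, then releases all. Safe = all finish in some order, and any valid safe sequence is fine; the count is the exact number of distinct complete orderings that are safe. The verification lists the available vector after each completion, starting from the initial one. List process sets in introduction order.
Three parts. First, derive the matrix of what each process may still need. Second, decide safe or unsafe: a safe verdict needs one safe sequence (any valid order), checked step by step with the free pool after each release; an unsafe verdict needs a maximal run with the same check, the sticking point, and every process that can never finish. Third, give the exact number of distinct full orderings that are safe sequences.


(1) Remaining need (order R2, R1, R4):
  proc-I: (1, 3, 6)
  proc-F: (1, 4, 2)
  proc-B: (0, 4, 9)
  proc-D: (0, 0, 9)
  proc-E: (0, 2, 3)
(2) The state is SAFE; one workable sequence: proc-E, proc-I, proc-F, proc-D, proc-B.
Key observation: at proc-E the run first touches a limit — (0, 2, 3) against (0, 2, 3), exact on a resource it actually requests.
Check, step by step:
  pool = (0, 2, 3)
  proc-E: need (0, 2, 3) fits (0, 2, 3); releases (1, 1, 3), pool now (1, 3, 6)
  proc-I: need (1, 3, 6) fits (1, 3, 6); releases (0, 2, 2), pool now (1, 5, 8)
  proc-F: need (1, 4, 2) fits (1, 5, 8); releases (0, 0, 2), pool now (1, 5, 10)
  proc-D: need (0, 0, 9) fits (1, 5, 10); releases (1, 1, 2), pool now (2, 6, 12)
  proc-B: need (0, 4, 9) fits (2, 6, 12); releases (1, 2, 0), pool now (3, 8, 12)
(3) Exactly 2 of the possible complete orderings are safe sequences.


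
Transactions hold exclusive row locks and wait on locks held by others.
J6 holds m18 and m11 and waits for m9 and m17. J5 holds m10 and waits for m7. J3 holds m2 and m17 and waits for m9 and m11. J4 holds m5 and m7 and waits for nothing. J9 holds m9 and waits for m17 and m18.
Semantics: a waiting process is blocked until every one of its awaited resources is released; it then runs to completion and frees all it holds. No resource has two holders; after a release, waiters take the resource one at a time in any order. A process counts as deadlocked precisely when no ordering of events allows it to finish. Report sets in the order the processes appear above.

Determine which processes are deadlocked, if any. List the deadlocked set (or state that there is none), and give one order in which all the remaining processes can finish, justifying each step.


Deadlocked: J6, J3 and J9.
Key observation: the cycle J6 -> J3 -> J6 can never break — each member waits on the next; J9 is caught in further circular waits.
A valid finishing order for the others: J4, J5.
Check, step by step:
  J4: no waits; runs immediately, freeing m5 and m7
  J5 waits on m7 — all released -> runs and releases m10


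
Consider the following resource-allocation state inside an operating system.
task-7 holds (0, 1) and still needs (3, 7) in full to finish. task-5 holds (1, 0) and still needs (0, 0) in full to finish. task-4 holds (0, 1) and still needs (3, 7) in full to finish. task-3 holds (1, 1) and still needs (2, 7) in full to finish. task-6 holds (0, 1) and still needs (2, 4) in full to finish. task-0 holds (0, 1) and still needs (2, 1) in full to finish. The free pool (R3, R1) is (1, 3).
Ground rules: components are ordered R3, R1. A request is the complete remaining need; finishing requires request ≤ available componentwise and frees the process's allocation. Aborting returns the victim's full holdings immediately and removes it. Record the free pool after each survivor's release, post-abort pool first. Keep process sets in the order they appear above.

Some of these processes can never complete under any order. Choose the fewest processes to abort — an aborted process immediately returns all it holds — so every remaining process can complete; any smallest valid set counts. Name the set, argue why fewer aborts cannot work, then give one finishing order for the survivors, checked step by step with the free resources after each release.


Minimum abort set: task-7 and task-4.
Key observation: task-3 had no path to completion before; after the abort of task-7 and task-4 ((0, 2) returned), step 4 is where it fits.
Why nothing smaller works — every single abort fails: task-7 alone leaves task-4 blocked (short on R3 and R1); task-5 alone leaves task-7 blocked (short on R3 and R1); task-4 alone leaves task-7 blocked (short on R3 and R1); task-3 alone leaves task-7 blocked (short on R1); task-6 alone leaves task-7 blocked (short on R3 and R1); task-0 alone leaves task-7 blocked (short on R3 and R1).
One survivor order: task-5, task-0, task-6, task-3. Check, step by step (post-abort pool first):
  pool = (1, 5)
  run task-5 (needs (0, 0), free (1, 5)); after release of (1, 0) the pool is (2, 5)
  run task-0 (needs (2, 1), free (2, 5)); after release of (0, 1) the pool is (2, 6)
  run task-6 (needs (2, 4), free (2, 6)); after release of (0, 1) the pool is (2, 7)
  run task-3 (needs (2, 7), free (2, 7)); after release of (1, 1) the pool is (3, 8)


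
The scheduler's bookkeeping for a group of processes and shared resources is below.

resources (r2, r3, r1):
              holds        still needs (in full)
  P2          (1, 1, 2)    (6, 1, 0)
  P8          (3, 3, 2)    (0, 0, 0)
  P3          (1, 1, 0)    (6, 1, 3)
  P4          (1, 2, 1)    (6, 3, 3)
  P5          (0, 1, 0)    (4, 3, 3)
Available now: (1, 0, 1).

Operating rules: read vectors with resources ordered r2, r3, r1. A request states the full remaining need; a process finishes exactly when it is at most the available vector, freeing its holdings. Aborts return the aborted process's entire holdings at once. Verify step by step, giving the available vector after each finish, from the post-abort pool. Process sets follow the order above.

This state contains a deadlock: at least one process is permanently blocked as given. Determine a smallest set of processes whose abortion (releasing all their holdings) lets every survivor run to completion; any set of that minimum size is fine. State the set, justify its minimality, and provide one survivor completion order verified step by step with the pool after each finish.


Minimum abort set: P2 and P4.
Key observation: aborting P2 and P4 returns (2, 3, 3), and P3 — hopeless before — runs at step 2 with the returned capacity in the pool.
No one abort is enough; case by case: P2 alone leaves P3 blocked (short on r2); P8 alone leaves P2 blocked (short on r2); P3 alone leaves P2 blocked (short on r2); P4 alone leaves P2 blocked (short on r2); P5 alone leaves P2 blocked (short on r2).
The survivors complete as P8, P3, P5. Walking it through (starting from the post-abort pool):
  pool = (3, 3, 4)
  P8: need (0, 0, 0) fits (3, 3, 4); releases (3, 3, 2), pool now (6, 6, 6)
  P3: need (6, 1, 3) fits (6, 6, 6); releases (1, 1, 0), pool now (7, 7, 6)
  P5: need (4, 3, 3) fits (7, 7, 6); releases (0, 1, 0), pool now (7, 8, 6)


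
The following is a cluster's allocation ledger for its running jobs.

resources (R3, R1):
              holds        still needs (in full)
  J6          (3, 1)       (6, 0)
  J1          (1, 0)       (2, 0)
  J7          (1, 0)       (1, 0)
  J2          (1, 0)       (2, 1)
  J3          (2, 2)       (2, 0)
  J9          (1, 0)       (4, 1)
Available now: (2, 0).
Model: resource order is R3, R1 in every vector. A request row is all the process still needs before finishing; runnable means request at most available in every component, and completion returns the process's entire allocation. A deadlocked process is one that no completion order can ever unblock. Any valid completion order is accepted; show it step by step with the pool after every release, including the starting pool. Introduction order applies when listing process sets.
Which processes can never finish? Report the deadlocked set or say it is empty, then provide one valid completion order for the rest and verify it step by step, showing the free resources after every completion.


Nothing here is deadlocked.
Key observation: J1 leads a chain of completions in which each release enables another process.
A valid finishing order for the others: J1, J3, J2, J6, J9, J7. Verifying each step:
  pool = (2, 0)
  J1: need (2, 0) fits (2, 0); releases (1, 0), pool now (3, 0)
  J3: need (2, 0) fits (3, 0); releases (2, 2), pool now (5, 2)
  J2: need (2, 1) fits (5, 2); releases (1, 0), pool now (6, 2)
  J6: need (6, 0) fits (6, 2); releases (3, 1), pool now (9, 3)
  J9: need (4, 1) fits (9, 3); releases (1, 0), pool now (10, 3)
  J7: need (1, 0) fits (10, 3); releases (1, 0), pool now (11, 3)


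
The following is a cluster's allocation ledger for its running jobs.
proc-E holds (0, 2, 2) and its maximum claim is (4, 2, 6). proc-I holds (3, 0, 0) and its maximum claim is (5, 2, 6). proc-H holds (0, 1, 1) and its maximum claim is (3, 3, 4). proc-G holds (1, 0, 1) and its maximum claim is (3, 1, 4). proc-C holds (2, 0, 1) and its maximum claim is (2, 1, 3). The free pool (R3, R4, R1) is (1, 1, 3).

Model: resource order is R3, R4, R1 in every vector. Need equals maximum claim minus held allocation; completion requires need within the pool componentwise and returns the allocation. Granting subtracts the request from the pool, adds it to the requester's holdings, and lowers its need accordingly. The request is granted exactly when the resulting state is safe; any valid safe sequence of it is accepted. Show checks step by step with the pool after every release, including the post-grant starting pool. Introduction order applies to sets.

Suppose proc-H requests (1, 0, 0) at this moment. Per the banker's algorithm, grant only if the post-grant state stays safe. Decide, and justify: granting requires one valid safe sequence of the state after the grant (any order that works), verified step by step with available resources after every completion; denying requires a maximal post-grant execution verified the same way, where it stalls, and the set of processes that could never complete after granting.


DENY: after the grant no complete ordering would exist.
Key observation: after proc-C, proc-G the pool peaks at (3, 1, 5), and each blocked process is short somewhere: proc-E on R3; proc-I on R4, R1; proc-H on R4.
Pretend the grant happened; the run proc-C, proc-G goes as far as possible. Step-by-step check:
  pool = (0, 1, 3)
  run proc-C (needs (0, 1, 2), free (0, 1, 3)); after release of (2, 0, 1) the pool is (2, 1, 4)
  run proc-G (needs (2, 1, 3), free (2, 1, 4)); after release of (1, 0, 1) the pool is (3, 1, 5)
  proc-E still needs (4, 0, 4) but only (3, 1, 5) is free — short on R3
  proc-I still needs (2, 2, 6) but only (3, 1, 5) is free — short on R4 and R1
  proc-H still needs (2, 2, 3) but only (3, 1, 5) is free — short on R4
Post-grant, the permanently blocked set is proc-E, proc-I and proc-H.


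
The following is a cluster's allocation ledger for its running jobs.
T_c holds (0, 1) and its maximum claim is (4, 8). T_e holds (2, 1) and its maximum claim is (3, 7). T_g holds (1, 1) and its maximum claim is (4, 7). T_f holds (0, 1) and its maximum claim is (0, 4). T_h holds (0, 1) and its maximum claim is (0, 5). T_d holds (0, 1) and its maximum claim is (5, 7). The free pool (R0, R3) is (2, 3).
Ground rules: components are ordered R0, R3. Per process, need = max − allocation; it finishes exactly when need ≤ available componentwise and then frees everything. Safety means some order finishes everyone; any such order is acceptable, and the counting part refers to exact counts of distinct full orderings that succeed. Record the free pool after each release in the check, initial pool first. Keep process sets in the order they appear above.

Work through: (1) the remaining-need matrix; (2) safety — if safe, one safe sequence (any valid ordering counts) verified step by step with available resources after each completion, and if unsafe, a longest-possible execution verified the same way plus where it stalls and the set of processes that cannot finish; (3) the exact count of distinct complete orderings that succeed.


(1) Need matrix, components ordered R0, R3:
  T_c: (4, 7)
  T_e: (1, 6)
  T_g: (3, 6)
  T_f: (0, 3)
  T_h: (0, 4)
  T_d: (5, 6)
(2) The state is UNSAFE.
Key observation: the pool after T_f, T_h is (2, 5); every surviving request exceeds it in R3, so progress ends there.
The run T_f, T_h cannot be extended any further. Check, step by step:
  pool = (2, 3)
  T_f: need (0, 3) fits (2, 3); releases (0, 1), pool now (2, 4)
  T_h: need (0, 4) fits (2, 4); releases (0, 1), pool now (2, 5)
  T_c cannot run: need (4, 7) vs free (2, 5) (insufficient R0 and R3)
  T_e cannot run: need (1, 6) vs free (2, 5) (insufficient R3)
  T_g cannot run: need (3, 6) vs free (2, 5) (insufficient R0 and R3)
  T_d cannot run: need (5, 6) vs free (2, 5) (insufficient R0 and R3)
Processes that can never finish: T_c, T_e, T_g and T_d.
(3) The exact count: 0 of the possible complete orderings are safe sequences.


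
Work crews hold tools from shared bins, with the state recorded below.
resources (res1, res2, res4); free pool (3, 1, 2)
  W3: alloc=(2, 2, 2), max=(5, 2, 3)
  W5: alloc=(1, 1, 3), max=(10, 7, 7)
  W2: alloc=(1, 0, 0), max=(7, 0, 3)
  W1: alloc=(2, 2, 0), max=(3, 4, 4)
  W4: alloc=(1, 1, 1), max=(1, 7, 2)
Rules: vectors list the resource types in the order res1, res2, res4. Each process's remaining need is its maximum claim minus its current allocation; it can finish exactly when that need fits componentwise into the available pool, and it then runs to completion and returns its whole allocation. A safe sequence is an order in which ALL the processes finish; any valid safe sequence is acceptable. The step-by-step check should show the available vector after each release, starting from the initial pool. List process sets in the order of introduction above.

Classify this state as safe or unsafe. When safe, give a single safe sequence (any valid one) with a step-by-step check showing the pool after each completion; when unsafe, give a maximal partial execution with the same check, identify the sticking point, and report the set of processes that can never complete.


UNSAFE.
Key observation: after W3, W1, W2 complete, (8, 5, 4) is the best the pool ever gets, yet each leftover process wants more res2.
The run W3, W1, W2 cannot be extended any further. Step-by-step check:
  pool = (3, 1, 2)
  run W3 (needs (3, 0, 1), free (3, 1, 2)); after release of (2, 2, 2) the pool is (5, 3, 4)
  run W1 (needs (1, 2, 4), free (5, 3, 4)); after release of (2, 2, 0) the pool is (7, 5, 4)
  run W2 (needs (6, 0, 3), free (7, 5, 4)); after release of (1, 0, 0) the pool is (8, 5, 4)
  W5 still needs (9, 6, 4) but only (8, 5, 4) is free — short on res1 and res2
  W4 still needs (0, 6, 1) but only (8, 5, 4) is free — short on res2
Processes that can never finish: W5 and W4.


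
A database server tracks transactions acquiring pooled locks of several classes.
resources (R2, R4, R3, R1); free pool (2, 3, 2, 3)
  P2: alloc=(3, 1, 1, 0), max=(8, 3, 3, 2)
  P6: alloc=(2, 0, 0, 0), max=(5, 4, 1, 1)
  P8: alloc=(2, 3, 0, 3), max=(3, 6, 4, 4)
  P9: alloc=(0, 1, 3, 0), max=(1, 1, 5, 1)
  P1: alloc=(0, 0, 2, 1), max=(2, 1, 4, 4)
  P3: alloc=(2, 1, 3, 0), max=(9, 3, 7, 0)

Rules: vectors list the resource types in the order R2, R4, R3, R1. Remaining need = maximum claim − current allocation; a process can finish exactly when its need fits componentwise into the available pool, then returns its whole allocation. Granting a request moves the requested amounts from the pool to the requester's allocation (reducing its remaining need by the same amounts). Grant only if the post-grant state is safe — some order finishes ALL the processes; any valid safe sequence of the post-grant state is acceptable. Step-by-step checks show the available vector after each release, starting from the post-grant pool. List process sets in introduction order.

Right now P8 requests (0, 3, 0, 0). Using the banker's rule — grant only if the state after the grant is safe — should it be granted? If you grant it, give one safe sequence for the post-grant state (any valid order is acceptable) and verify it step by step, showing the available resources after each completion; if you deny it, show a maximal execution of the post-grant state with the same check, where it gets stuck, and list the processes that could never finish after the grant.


GRANT. The post-grant state is safe; one safe sequence: P9, P1, P8, P6, P2, P3.
Key observation: granting shrinks the pool to (2, 0, 2, 3), yet P9 still fits and the chain goes through.
Verifying the post-grant state step by step:
  pool = (2, 0, 2, 3)
  P9: need (1, 0, 2, 1) fits (2, 0, 2, 3); releases (0, 1, 3, 0), pool now (2, 1, 5, 3)
  P1: need (2, 1, 2, 3) fits (2, 1, 5, 3); releases (0, 0, 2, 1), pool now (2, 1, 7, 4)
  P8: need (1, 0, 4, 1) fits (2, 1, 7, 4); releases (2, 6, 0, 3), pool now (4, 7, 7, 7)
  P6: need (3, 4, 1, 1) fits (4, 7, 7, 7); releases (2, 0, 0, 0), pool now (6, 7, 7, 7)
  P2: need (5, 2, 2, 2) fits (6, 7, 7, 7); releases (3, 1, 1, 0), pool now (9, 8, 8, 7)
  P3: need (7, 2, 4, 0) fits (9, 8, 8, 7); releases (2, 1, 3, 0), pool now (11, 9, 11, 7)


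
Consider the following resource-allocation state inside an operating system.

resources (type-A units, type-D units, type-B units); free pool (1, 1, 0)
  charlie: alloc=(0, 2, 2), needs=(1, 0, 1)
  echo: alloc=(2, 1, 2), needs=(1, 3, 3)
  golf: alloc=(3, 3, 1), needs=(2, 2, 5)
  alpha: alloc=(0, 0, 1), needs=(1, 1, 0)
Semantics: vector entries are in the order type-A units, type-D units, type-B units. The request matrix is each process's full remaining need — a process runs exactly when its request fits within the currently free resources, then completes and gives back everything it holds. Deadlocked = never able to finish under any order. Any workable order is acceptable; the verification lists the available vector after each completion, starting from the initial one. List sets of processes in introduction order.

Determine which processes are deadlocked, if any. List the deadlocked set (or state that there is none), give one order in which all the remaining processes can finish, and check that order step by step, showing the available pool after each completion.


No process is deadlocked.
Key observation: alpha leads a chain of completions in which each release enables another process.
The rest can finish in the order alpha, charlie, echo, golf. Walking it through:
  pool = (1, 1, 0)
  alpha needs (1, 1, 0) <= (1, 1, 0) -> finishes; pool += (0, 0, 1) = (1, 1, 1)
  charlie needs (1, 0, 1) <= (1, 1, 1) -> finishes; pool += (0, 2, 2) = (1, 3, 3)
  echo needs (1, 3, 3) <= (1, 3, 3) -> finishes; pool += (2, 1, 2) = (3, 4, 5)
  golf needs (2, 2, 5) <= (3, 4, 5) -> finishes; pool += (3, 3, 1) = (6, 7, 6)


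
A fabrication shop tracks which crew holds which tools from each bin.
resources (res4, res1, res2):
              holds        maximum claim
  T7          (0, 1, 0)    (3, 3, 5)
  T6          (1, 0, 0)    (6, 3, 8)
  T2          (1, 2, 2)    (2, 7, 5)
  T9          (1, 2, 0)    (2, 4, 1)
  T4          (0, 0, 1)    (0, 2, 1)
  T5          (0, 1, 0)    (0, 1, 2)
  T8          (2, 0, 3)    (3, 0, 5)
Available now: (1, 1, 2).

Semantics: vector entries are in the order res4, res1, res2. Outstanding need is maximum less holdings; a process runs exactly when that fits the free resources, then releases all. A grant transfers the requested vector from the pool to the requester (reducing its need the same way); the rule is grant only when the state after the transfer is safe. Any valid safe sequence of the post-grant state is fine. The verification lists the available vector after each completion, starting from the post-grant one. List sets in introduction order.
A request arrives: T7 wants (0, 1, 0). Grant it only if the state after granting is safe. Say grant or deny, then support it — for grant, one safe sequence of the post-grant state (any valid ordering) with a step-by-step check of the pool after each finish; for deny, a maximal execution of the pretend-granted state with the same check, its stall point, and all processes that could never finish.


GRANT — the state after the grant stays safe, e.g. via T5, T8, T7, T9, T2, T4, T6.
Key observation: even at the reduced pool (1, 0, 2), T5 fits immediately, so safety survives the grant.
Verifying the post-grant state step by step:
  pool = (1, 0, 2)
  T5 needs (0, 0, 2) <= (1, 0, 2) -> finishes; pool += (0, 1, 0) = (1, 1, 2)
  T8 needs (1, 0, 2) <= (1, 1, 2) -> finishes; pool += (2, 0, 3) = (3, 1, 5)
  T7 needs (3, 1, 5) <= (3, 1, 5) -> finishes; pool += (0, 2, 0) = (3, 3, 5)
  T9 needs (1, 2, 1) <= (3, 3, 5) -> finishes; pool += (1, 2, 0) = (4, 5, 5)
  T2 needs (1, 5, 3) <= (4, 5, 5) -> finishes; pool += (1, 2, 2) = (5, 7, 7)
  T4 needs (0, 2, 0) <= (5, 7, 7) -> finishes; pool += (0, 0, 1) = (5, 7, 8)
  T6 needs (5, 3, 8) <= (5, 7, 8) -> finishes; pool += (1, 0, 0) = (6, 7, 8)


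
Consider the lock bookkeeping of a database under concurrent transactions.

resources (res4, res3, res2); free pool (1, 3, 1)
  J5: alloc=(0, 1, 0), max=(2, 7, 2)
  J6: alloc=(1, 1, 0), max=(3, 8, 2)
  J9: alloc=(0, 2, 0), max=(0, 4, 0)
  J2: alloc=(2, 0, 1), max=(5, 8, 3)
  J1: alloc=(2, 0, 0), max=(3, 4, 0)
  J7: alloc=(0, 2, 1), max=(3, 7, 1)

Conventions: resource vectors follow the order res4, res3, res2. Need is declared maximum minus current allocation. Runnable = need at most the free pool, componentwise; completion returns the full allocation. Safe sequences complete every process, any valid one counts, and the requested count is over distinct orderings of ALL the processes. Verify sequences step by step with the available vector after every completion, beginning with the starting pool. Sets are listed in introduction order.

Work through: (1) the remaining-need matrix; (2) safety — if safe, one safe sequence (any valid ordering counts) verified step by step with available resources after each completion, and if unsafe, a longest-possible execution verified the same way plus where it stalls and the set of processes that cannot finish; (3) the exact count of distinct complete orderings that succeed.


(1) Need matrix, components ordered res4, res3, res2:
  J5: (2, 6, 2)
  J6: (2, 7, 2)
  J9: (0, 2, 0)
  J2: (3, 8, 2)
  J1: (1, 4, 0)
  J7: (3, 5, 0)
(2) The state is SAFE; one workable sequence: J9, J1, J7, J6, J2, J5.
Key observation: J1 marks the first exact bind of the order: its need (1, 4, 0) fits the free (1, 5, 1) with zero slack on a requested resource.
Check, step by step:
  pool = (1, 3, 1)
  run J9 (needs (0, 2, 0), free (1, 3, 1)); after release of (0, 2, 0) the pool is (1, 5, 1)
  run J1 (needs (1, 4, 0), free (1, 5, 1)); after release of (2, 0, 0) the pool is (3, 5, 1)
  run J7 (needs (3, 5, 0), free (3, 5, 1)); after release of (0, 2, 1) the pool is (3, 7, 2)
  run J6 (needs (2, 7, 2), free (3, 7, 2)); after release of (1, 1, 0) the pool is (4, 8, 2)
  run J2 (needs (3, 8, 2), free (4, 8, 2)); after release of (2, 0, 1) the pool is (6, 8, 3)
  run J5 (needs (2, 6, 2), free (6, 8, 3)); after release of (0, 1, 0) the pool is (6, 9, 3)
(3) The exact count: 4 of the possible complete orderings are safe sequences.


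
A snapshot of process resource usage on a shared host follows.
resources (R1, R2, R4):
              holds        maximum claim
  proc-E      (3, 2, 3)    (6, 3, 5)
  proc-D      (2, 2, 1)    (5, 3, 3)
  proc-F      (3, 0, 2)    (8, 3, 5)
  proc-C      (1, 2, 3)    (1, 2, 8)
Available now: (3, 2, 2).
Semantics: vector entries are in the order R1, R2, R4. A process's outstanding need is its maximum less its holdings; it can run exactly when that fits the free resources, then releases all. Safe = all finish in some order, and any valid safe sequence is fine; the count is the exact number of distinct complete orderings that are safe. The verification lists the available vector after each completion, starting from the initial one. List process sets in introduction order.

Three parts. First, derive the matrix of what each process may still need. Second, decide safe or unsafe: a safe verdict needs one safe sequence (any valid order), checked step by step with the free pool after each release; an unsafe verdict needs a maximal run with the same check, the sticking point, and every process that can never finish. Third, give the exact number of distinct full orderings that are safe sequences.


(1) Need matrix, components ordered R1, R2, R4:
  proc-E: (3, 1, 2)
  proc-D: (3, 1, 2)
  proc-F: (5, 3, 3)
  proc-C: (0, 0, 5)
(2) SAFE — a valid safe sequence is proc-E, proc-D, proc-F, proc-C.
Key observation: proc-E marks the first exact bind of the order: its need (3, 1, 2) fits the free (3, 2, 2) with zero slack on a requested resource.
Check, step by step:
  pool = (3, 2, 2)
  proc-E needs (3, 1, 2) <= (3, 2, 2) -> finishes; pool += (3, 2, 3) = (6, 4, 5)
  proc-D needs (3, 1, 2) <= (6, 4, 5) -> finishes; pool += (2, 2, 1) = (8, 6, 6)
  proc-F needs (5, 3, 3) <= (8, 6, 6) -> finishes; pool += (3, 0, 2) = (11, 6, 8)
  proc-C needs (0, 0, 5) <= (11, 6, 8) -> finishes; pool += (1, 2, 3) = (12, 8, 11)
(3) Precisely 10 of the possible complete orderings are safe sequences.


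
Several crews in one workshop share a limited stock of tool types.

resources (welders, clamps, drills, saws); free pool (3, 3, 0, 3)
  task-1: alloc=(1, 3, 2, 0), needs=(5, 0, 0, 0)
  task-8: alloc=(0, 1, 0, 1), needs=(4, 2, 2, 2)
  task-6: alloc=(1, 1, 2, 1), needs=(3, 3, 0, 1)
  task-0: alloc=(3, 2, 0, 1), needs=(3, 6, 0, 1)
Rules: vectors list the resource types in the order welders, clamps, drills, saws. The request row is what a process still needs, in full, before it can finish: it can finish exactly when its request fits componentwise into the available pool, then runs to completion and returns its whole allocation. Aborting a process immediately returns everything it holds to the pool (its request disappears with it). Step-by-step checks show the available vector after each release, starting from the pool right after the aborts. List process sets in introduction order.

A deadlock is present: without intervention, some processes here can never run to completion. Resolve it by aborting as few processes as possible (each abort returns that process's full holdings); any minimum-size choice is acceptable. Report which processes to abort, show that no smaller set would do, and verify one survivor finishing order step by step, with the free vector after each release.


Minimum abort set: task-1.
Key observation: aborting task-1 returns (1, 3, 2, 0), and task-0 — hopeless before — runs at step 1 with the returned capacity in the pool.
Why nothing smaller works: aborting no one leaves the state deadlocked as given.
One survivor order: task-0, task-6, task-8. Step-by-step check (post-abort pool first):
  pool = (4, 6, 2, 3)
  run task-0 (needs (3, 6, 0, 1), free (4, 6, 2, 3)); after release of (3, 2, 0, 1) the pool is (7, 8, 2, 4)
  run task-6 (needs (3, 3, 0, 1), free (7, 8, 2, 4)); after release of (1, 1, 2, 1) the pool is (8, 9, 4, 5)
  run task-8 (needs (4, 2, 2, 2), free (8, 9, 4, 5)); after release of (0, 1, 0, 1) the pool is (8, 10, 4, 6)


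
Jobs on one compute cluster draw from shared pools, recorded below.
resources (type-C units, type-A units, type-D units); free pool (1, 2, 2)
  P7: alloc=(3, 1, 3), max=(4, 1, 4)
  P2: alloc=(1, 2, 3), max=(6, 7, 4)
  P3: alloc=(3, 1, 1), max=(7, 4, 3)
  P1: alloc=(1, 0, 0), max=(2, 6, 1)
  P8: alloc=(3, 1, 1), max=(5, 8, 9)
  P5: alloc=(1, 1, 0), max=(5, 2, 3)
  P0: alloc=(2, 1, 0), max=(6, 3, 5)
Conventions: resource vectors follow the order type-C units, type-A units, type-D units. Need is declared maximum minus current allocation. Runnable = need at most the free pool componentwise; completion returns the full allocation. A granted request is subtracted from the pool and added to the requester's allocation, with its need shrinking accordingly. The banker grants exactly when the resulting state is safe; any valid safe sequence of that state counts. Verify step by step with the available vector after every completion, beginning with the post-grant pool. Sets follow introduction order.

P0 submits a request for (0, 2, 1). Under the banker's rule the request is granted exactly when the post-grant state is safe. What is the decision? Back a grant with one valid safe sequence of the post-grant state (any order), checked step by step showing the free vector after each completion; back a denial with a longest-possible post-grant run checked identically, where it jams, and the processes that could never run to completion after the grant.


GRANT — the state after the grant stays safe, e.g. via P7, P0, P5, P2, P3, P1, P8.
Key observation: (1, 0, 1) free after granting still covers P7 first, and each release covers the next.
Verifying the post-grant state step by step:
  pool = (1, 0, 1)
  P7 needs (1, 0, 1) <= (1, 0, 1) -> finishes; pool += (3, 1, 3) = (4, 1, 4)
  P0 needs (4, 0, 4) <= (4, 1, 4) -> finishes; pool += (2, 3, 1) = (6, 4, 5)
  P5 needs (4, 1, 3) <= (6, 4, 5) -> finishes; pool += (1, 1, 0) = (7, 5, 5)
  P2 needs (5, 5, 1) <= (7, 5, 5) -> finishes; pool += (1, 2, 3) = (8, 7, 8)
  P3 needs (4, 3, 2) <= (8, 7, 8) -> finishes; pool += (3, 1, 1) = (11, 8, 9)
  P1 needs (1, 6, 1) <= (11, 8, 9) -> finishes; pool += (1, 0, 0) = (12, 8, 9)
  P8 needs (2, 7, 8) <= (12, 8, 9) -> finishes; pool += (3, 1, 1) = (15, 9, 10)
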